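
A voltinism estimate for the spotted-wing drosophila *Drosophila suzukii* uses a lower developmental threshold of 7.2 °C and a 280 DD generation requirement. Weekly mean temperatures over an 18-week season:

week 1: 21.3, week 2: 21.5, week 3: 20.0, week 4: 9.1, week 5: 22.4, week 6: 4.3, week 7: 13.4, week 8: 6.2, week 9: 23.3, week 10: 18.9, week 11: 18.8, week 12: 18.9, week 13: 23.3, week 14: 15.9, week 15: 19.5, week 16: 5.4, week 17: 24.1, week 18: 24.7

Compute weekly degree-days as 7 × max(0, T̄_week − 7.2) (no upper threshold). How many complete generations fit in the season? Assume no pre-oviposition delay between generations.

4 generations

Weekly DD (7 × max(0, T̄ − 7.2)): 98.7, 100.1, 89.6, 13.3, 106.4, 0.0, 43.4, 0.0, 112.7, 81.9, 81.2, 81.9, 112.7, 60.9, 86.1, 0.0, 118.3, 122.5.
Season total = 1309.7 DD.
Complete generations = ⌊1309.7 / 280⌋ = 4.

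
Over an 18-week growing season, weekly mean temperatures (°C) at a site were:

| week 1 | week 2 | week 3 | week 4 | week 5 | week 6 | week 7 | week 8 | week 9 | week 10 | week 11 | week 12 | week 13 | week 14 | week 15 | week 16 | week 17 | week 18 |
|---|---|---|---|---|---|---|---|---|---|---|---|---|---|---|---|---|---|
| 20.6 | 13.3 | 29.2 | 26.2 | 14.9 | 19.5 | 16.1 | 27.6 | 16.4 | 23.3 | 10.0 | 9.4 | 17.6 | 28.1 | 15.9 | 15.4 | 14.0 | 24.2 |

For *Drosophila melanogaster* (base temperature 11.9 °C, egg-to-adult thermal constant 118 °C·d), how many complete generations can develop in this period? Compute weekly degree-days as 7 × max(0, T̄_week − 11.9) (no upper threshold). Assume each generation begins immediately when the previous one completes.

7 generations

Weekly DD (7 × max(0, T̄ − 11.9)): 60.9, 9.8, 121.1, 100.1, 21.0, 53.2, 29.4, 109.9, 31.5, 79.8, 0.0, 0.0, 39.9, 113.4, 28.0, 24.5, 14.7, 86.1.
Season total = 923.3 DD.
Complete generations = ⌊923.3 / 118⌋ = 7.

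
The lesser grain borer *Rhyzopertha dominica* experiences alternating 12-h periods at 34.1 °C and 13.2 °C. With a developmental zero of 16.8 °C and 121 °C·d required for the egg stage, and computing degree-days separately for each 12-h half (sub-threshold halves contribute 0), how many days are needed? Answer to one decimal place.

Day half: max(0, 34.1 − 16.8) × 0.5 = 17.3 × 0.5 = 8.65 DD.
Night half: max(0, 13.2 − 16.8) × 0.5 = 0.0 × 0.5 = 0.00 DD.
Per 24 h: 8.65 DD/day.
Duration = 121 / 8.65 = 13.988 ≈ 14.0 days.

14.0 days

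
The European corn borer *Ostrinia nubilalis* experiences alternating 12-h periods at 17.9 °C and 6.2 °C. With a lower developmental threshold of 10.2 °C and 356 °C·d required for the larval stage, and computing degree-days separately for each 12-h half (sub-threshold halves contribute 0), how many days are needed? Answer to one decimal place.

92.5 days

Day half: max(0, 17.9 − 10.2) × 0.5 = 7.7 × 0.5 = 3.85 DD.
Night half: max(0, 6.2 − 10.2) × 0.5 = 0.0 × 0.5 = 0.00 DD.
Per 24 h: 3.85 DD/day.
Duration = 356 / 3.85 = 92.468 ≈ 92.5 days.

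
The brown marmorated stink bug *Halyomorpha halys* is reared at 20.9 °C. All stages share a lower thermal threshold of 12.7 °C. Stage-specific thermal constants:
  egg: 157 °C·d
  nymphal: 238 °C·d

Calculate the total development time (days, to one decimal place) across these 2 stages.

Daily accumulation at 20.9 °C = 20.9 − 12.7 = 8.2 DD/day.
Total K = 157 + 238 = 395 DD.
Total duration = 395 / 8.2 = 48.171 ≈ 48.2 days.

48.2 days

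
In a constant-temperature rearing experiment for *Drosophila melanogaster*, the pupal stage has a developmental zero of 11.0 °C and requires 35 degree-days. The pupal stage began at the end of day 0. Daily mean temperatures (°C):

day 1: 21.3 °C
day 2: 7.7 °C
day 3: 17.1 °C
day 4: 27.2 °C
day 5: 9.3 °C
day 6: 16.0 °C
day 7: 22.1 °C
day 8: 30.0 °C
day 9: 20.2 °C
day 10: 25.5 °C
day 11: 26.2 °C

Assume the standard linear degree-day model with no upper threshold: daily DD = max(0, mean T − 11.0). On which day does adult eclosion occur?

day 6

Daily DD above 11.0 °C: 10.3, 0.0, 6.1, 16.2, 0.0, 5.0, 11.1, 19.0, 9.2, 14.5, 15.2.
Cumulative: 10.3, 10.3, 16.4, 32.6, 32.6, 37.6, 48.7, 67.7, 76.9, 91.4, 106.6.
The total first reaches 35 DD on day 6.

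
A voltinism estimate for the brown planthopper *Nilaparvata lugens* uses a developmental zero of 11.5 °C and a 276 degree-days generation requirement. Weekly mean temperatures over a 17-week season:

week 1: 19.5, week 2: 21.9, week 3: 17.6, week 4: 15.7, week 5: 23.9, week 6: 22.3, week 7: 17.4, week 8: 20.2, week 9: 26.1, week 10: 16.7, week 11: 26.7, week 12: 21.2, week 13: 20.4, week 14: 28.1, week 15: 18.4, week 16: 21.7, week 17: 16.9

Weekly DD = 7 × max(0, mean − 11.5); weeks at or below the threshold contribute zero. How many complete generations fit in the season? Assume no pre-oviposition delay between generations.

4 generations

Weekly DD (7 × max(0, T̄ − 11.5)): 56.0, 72.8, 42.7, 29.4, 86.8, 75.6, 41.3, 60.9, 102.2, 36.4, 106.4, 67.9, 62.3, 116.2, 48.3, 71.4, 37.8.
Season total = 1114.4 DD.
Complete generations = ⌊1114.4 / 276⌋ = 4.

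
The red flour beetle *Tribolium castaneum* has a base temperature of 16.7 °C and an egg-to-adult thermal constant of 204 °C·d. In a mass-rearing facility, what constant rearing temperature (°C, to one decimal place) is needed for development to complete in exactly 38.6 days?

22.0 °C

Required daily accumulation = 204 / 38.6 = 5.285 DD/day.
T = T_base + 5.285 = 16.7 + 5.285 = 21.985 ≈ 22.0 °C.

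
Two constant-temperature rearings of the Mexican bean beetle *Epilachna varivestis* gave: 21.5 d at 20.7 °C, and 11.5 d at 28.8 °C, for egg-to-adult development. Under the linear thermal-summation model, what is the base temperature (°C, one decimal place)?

Equal thermal constants: D₁(T₁ − T_b) = D₂(T₂ − T_b).
21.5·(20.7 − T_b) = 11.5·(28.8 − T_b)
T_b = (21.5·20.7 − 11.5·28.8) / (21.5 − 11.5) = 113.85 / 10.0 = 11.385 °C ≈ 11.4 °C.

11.4 °C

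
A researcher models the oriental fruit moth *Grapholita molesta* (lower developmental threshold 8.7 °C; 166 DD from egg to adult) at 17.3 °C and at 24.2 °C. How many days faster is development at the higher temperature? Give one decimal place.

8.6 days

At 17.3 °C: 166 / (17.3 − 8.7) = 166 / 8.6 = 19.302 d.
At 24.2 °C: 166 / (24.2 − 8.7) = 166 / 15.5 = 10.710 d.
Difference = |19.302 − 10.710| = 8.593 ≈ 8.6 days.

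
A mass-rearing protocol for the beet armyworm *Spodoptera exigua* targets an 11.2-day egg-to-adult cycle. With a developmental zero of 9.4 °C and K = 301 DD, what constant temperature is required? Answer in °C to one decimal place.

36.3 °C

Required daily accumulation = 301 / 11.2 = 26.875 DD/day.
T = T_base + 26.875 = 9.4 + 26.875 = 36.275 ≈ 36.3 °C.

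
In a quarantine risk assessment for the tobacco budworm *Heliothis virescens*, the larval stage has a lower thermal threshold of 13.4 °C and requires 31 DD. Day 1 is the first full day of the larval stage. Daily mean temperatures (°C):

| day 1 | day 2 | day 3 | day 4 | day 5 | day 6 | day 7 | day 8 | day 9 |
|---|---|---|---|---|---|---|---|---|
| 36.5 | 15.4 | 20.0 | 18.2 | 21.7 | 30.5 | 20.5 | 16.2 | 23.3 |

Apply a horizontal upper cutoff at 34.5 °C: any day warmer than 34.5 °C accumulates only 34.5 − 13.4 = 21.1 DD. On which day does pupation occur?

day 4

Daily DD above 13.4 °C (capped at 21.1): 21.1, 2.0, 6.6, 4.8, 8.3, 17.1, 7.1, 2.8, 9.9.
Cumulative: 21.1, 23.1, 29.7, 34.5, 42.8, 59.9, 67.0, 69.8, 79.7.
The total first reaches 31 DD on day 4.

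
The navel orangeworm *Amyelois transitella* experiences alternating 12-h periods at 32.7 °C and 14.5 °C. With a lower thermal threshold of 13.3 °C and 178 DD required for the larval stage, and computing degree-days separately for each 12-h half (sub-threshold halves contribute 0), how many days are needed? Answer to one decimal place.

17.3 days

Day half: max(0, 32.7 − 13.3) × 0.5 = 19.4 × 0.5 = 9.70 DD.
Night half: max(0, 14.5 − 13.3) × 0.5 = 1.2 × 0.5 = 0.60 DD.
Per 24 h: 10.30 DD/day.
Duration = 178 / 10.30 = 17.282 ≈ 17.3 days.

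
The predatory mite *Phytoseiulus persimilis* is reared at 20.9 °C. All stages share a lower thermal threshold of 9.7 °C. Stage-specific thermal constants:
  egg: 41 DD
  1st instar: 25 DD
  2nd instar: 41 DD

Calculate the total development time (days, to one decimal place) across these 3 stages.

9.6 days

Daily accumulation at 20.9 °C = 20.9 − 9.7 = 11.2 DD/day.
Total K = 41 + 25 + 41 = 107 DD.
Total duration = 107 / 11.2 = 9.554 ≈ 9.6 days.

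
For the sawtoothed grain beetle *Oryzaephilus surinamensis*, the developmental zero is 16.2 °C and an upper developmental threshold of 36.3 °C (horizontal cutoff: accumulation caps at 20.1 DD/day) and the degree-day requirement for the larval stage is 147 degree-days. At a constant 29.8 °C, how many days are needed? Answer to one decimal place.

10.8 days

Daily accumulation = 29.8 − 16.2 = 13.6 DD/day.
Duration = 147 / 13.6 = 10.809 ≈ 10.8 days.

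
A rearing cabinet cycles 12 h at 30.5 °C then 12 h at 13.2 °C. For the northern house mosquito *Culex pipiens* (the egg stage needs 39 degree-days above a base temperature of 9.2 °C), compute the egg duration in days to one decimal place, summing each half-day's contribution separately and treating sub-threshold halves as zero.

Day half: max(0, 30.5 − 9.2) × 0.5 = 21.3 × 0.5 = 10.65 DD.
Night half: max(0, 13.2 − 9.2) × 0.5 = 4.0 × 0.5 = 2.00 DD.
Per 24 h: 12.65 DD/day.
Duration = 39 / 12.65 = 3.083 ≈ 3.1 days.

3.1 days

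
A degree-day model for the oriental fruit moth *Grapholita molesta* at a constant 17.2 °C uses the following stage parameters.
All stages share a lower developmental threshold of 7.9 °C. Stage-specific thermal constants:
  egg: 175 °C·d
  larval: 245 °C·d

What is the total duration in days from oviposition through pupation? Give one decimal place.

Daily accumulation at 17.2 °C = 17.2 − 7.9 = 9.3 DD/day.
Total K = 175 + 245 = 420 DD.
Total duration = 420 / 9.3 = 45.161 ≈ 45.2 days.

45.2 days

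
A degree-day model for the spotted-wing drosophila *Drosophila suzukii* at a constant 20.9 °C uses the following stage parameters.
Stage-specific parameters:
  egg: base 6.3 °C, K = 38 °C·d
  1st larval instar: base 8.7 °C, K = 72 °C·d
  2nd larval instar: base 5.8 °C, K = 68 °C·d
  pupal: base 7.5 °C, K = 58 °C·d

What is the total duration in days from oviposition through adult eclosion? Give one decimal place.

egg: 38 / (20.9 − 6.3) = 38 / 14.6 = 2.603 d.
1st larval instar: 72 / (20.9 − 8.7) = 72 / 12.2 = 5.902 d.
2nd larval instar: 68 / (20.9 − 5.8) = 68 / 15.1 = 4.503 d.
pupal: 58 / (20.9 − 7.5) = 58 / 13.4 = 4.328 d.
Sum = 17.336 ≈ 17.3 days.

17.3 days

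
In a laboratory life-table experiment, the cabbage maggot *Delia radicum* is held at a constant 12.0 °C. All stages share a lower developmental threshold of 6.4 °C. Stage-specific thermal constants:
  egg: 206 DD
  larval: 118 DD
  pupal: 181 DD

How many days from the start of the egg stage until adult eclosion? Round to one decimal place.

Daily accumulation at 12.0 °C = 12.0 − 6.4 = 5.6 DD/day.
Total K = 206 + 118 + 181 = 505 DD.
Total duration = 505 / 5.6 = 90.179 ≈ 90.2 days.

90.2 days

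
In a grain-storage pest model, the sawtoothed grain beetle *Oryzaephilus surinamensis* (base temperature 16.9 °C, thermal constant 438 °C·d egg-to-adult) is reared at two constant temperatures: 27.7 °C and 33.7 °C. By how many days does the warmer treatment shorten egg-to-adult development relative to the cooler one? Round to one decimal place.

At 27.7 °C: 438 / (27.7 − 16.9) = 438 / 10.8 = 40.556 d.
At 33.7 °C: 438 / (33.7 − 16.9) = 438 / 16.8 = 26.071 d.
Difference = |40.556 − 26.071| = 14.484 ≈ 14.5 days.

14.5 days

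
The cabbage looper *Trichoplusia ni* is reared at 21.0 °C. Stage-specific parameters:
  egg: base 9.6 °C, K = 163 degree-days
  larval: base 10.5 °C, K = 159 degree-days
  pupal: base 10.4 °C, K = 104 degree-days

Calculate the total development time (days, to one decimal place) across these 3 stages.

39.3 days

egg: 163 / (21.0 − 9.6) = 163 / 11.4 = 14.298 d.
larval: 159 / (21.0 − 10.5) = 159 / 10.5 = 15.143 d.
pupal: 104 / (21.0 − 10.4) = 104 / 10.6 = 9.811 d.
Sum = 39.252 ≈ 39.3 days.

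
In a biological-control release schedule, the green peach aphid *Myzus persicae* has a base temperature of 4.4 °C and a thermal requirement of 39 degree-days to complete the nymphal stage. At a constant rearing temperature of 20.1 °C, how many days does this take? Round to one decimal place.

2.5 days

Daily accumulation = 20.1 − 4.4 = 15.7 DD/day.
Duration = 39 / 15.7 = 2.484 ≈ 2.5 days.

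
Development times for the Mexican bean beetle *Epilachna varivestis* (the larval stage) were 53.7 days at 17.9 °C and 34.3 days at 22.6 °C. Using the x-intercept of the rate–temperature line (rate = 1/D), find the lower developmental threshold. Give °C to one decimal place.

Linear rate model ⇒ the product D·(T − T_b) is constant across temperatures.
53.7·(17.9 − T_b) = 34.3·(22.6 − T_b)
T_b = (53.7·17.9 − 34.3·22.6) / (53.7 − 34.3) = 186.05 / 19.4 = 9.590 °C ≈ 9.6 °C.

9.6 °C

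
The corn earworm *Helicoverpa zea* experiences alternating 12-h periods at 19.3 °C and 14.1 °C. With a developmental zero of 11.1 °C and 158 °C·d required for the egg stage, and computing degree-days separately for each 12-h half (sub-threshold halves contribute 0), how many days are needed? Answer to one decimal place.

28.2 days

Day half: max(0, 19.3 − 11.1) × 0.5 = 8.2 × 0.5 = 4.10 DD.
Night half: max(0, 14.1 − 11.1) × 0.5 = 3.0 × 0.5 = 1.50 DD.
Per 24 h: 5.60 DD/day.
Duration = 158 / 5.60 = 28.214 ≈ 28.2 days.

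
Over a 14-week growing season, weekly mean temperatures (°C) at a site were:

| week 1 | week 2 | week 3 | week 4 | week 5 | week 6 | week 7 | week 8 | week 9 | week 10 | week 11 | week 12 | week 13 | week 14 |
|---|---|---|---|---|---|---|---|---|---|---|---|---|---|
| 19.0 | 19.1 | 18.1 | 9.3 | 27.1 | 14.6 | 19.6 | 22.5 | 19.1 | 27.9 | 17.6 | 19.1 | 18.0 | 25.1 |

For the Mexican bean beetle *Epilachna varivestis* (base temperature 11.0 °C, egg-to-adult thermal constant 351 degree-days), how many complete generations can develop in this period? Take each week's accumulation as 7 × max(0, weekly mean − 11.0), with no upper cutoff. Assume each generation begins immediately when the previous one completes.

Weekly DD (7 × max(0, T̄ − 11.0)): 56.0, 56.7, 49.7, 0.0, 112.7, 25.2, 60.2, 80.5, 56.7, 118.3, 46.2, 56.7, 49.0, 98.7.
Season total = 866.6 DD.
Complete generations = ⌊866.6 / 351⌋ = 2.

2 generations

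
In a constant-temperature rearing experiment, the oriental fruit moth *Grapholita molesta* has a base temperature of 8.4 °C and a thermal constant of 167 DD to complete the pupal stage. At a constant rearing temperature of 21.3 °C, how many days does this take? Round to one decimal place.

12.9 days

Daily accumulation = 21.3 − 8.4 = 12.9 DD/day.
Duration = 167 / 12.9 = 12.946 ≈ 12.9 days.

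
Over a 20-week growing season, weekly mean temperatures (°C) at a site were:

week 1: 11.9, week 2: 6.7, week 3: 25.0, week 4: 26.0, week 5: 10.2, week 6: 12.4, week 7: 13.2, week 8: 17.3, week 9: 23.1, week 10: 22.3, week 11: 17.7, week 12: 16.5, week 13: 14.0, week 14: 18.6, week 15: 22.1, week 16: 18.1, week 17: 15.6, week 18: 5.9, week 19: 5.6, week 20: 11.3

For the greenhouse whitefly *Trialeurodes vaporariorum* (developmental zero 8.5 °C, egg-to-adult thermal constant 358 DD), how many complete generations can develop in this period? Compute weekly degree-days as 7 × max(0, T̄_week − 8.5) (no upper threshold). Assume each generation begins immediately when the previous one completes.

Weekly DD (7 × max(0, T̄ − 8.5)): 23.8, 0.0, 115.5, 122.5, 11.9, 27.3, 32.9, 61.6, 102.2, 96.6, 64.4, 56.0, 38.5, 70.7, 95.2, 67.2, 49.7, 0.0, 0.0, 19.6.
Season total = 1055.6 DD.
Complete generations = ⌊1055.6 / 358⌋ = 2.

2 generations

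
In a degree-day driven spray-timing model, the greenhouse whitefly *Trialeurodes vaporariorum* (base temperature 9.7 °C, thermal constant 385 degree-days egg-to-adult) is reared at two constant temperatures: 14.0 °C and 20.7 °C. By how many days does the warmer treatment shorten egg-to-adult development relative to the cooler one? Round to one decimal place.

54.5 days

At 14.0 °C: 385 / (14.0 − 9.7) = 385 / 4.3 = 89.535 d.
At 20.7 °C: 385 / (20.7 − 9.7) = 385 / 11.0 = 35.000 d.
Difference = |89.535 − 35.000| = 54.535 ≈ 54.5 days.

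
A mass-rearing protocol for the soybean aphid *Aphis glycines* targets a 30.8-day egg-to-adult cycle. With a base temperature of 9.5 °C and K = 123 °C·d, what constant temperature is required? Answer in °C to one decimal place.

13.5 °C

Required daily accumulation = 123 / 30.8 = 3.994 DD/day.
T = T_base + 3.994 = 9.5 + 3.994 = 13.494 ≈ 13.5 °C.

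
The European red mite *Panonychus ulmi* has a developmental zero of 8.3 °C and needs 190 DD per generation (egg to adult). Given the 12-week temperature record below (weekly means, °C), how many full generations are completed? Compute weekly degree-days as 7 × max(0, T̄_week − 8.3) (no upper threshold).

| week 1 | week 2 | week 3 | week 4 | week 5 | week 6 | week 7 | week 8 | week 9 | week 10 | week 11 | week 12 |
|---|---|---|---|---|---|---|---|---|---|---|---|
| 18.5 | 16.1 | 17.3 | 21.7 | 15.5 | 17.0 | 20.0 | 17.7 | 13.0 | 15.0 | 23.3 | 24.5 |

Weekly DD (7 × max(0, T̄ − 8.3)): 71.4, 54.6, 63.0, 93.8, 50.4, 60.9, 81.9, 65.8, 32.9, 46.9, 105.0, 113.4.
Season total = 840.0 DD.
Complete generations = ⌊840.0 / 190⌋ = 4.

4 generations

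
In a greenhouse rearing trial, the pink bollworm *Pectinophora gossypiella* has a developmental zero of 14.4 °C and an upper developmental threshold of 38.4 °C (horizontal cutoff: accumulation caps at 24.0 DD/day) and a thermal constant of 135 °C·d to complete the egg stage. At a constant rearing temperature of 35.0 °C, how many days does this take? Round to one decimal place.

6.6 days

Daily accumulation = 35.0 − 14.4 = 20.6 DD/day.
Duration = 135 / 20.6 = 6.553 ≈ 6.6 days.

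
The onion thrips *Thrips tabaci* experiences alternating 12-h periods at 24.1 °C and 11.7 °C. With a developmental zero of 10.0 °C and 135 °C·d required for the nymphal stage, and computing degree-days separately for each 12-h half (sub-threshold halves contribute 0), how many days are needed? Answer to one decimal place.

Day half: max(0, 24.1 − 10.0) × 0.5 = 14.1 × 0.5 = 7.05 DD.
Night half: max(0, 11.7 − 10.0) × 0.5 = 1.7 × 0.5 = 0.85 DD.
Per 24 h: 7.90 DD/day.
Duration = 135 / 7.90 = 17.089 ≈ 17.1 days.

17.1 days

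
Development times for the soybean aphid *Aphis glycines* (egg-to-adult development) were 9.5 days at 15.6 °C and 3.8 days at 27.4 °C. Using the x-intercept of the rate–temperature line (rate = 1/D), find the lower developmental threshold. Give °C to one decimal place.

Under the model K = D·(T − T_b), so D₁·(T₁ − T_b) = D₂·(T₂ − T_b).
9.5·(15.6 − T_b) = 3.8·(27.4 − T_b)
T_b = (9.5·15.6 − 3.8·27.4) / (9.5 − 3.8) = 44.08 / 5.7 = 7.733 °C ≈ 7.7 °C.

7.7 °C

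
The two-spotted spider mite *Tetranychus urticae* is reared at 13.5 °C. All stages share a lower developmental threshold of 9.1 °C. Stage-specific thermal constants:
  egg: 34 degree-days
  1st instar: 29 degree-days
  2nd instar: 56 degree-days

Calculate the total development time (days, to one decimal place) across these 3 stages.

27.0 days

Daily accumulation at 13.5 °C = 13.5 − 9.1 = 4.4 DD/day.
Total K = 34 + 29 + 56 = 119 DD.
Total duration = 119 / 4.4 = 27.045 ≈ 27.0 days.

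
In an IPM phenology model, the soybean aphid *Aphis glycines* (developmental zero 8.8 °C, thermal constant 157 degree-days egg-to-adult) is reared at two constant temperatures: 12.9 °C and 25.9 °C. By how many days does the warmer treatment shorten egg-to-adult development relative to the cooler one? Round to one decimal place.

29.1 days

At 12.9 °C: 157 / (12.9 − 8.8) = 157 / 4.1 = 38.293 d.
At 25.9 °C: 157 / (25.9 − 8.8) = 157 / 17.1 = 9.181 d.
Difference = |38.293 − 9.181| = 29.111 ≈ 29.1 days.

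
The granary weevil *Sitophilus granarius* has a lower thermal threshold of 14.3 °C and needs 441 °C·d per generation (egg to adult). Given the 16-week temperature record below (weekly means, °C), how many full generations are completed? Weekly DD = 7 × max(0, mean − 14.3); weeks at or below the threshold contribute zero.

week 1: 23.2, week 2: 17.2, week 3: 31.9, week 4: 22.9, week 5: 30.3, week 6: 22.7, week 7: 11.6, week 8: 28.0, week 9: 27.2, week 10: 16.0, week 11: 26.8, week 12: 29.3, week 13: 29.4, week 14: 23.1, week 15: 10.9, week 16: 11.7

2 generations

Weekly DD (7 × max(0, T̄ − 14.3)): 62.3, 20.3, 123.2, 60.2, 112.0, 58.8, 0.0, 95.9, 90.3, 11.9, 87.5, 105.0, 105.7, 61.6, 0.0, 0.0.
Season total = 994.7 DD.
Complete generations = ⌊994.7 / 441⌋ = 2.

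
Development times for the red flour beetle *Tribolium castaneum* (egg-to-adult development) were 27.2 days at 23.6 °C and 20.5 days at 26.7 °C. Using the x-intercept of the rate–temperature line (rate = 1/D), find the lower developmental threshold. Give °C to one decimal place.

14.1 °C

Under the model K = D·(T − T_b), so D₁·(T₁ − T_b) = D₂·(T₂ − T_b).
27.2·(23.6 − T_b) = 20.5·(26.7 − T_b)
T_b = (27.2·23.6 − 20.5·26.7) / (27.2 − 20.5) = 94.57 / 6.7 = 14.115 °C ≈ 14.1 °C.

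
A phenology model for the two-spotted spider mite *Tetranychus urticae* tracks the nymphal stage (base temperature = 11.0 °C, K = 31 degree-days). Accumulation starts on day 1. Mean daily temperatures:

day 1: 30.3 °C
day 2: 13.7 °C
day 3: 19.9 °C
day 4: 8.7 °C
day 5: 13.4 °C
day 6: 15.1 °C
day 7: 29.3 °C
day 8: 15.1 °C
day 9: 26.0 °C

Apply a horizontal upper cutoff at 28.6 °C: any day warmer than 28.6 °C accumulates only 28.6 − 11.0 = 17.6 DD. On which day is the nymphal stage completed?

day 5

Daily DD above 11.0 °C (capped at 17.6): 17.6, 2.7, 8.9, 0.0, 2.4, 4.1, 17.6, 4.1, 15.0.
Cumulative: 17.6, 20.3, 29.2, 29.2, 31.6, 35.7, 53.3, 57.4, 72.4.
The total first reaches 31 DD on day 5.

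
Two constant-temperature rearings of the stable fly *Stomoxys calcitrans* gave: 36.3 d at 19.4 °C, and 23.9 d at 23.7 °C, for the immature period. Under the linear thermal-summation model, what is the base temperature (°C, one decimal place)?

11.1 °C

Linear rate model ⇒ the product D·(T − T_b) is constant across temperatures.
36.3·(19.4 − T_b) = 23.9·(23.7 − T_b)
T_b = (36.3·19.4 − 23.9·23.7) / (36.3 − 23.9) = 137.79 / 12.4 = 11.112 °C ≈ 11.1 °C.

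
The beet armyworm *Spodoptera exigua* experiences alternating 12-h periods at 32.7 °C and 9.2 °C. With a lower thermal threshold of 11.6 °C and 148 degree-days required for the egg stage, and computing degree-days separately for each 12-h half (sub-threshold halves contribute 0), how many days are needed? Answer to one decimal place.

Day half: max(0, 32.7 − 11.6) × 0.5 = 21.1 × 0.5 = 10.55 DD.
Night half: max(0, 9.2 − 11.6) × 0.5 = 0.0 × 0.5 = 0.00 DD.
Per 24 h: 10.55 DD/day.
Duration = 148 / 10.55 = 14.028 ≈ 14.0 days.

14.0 days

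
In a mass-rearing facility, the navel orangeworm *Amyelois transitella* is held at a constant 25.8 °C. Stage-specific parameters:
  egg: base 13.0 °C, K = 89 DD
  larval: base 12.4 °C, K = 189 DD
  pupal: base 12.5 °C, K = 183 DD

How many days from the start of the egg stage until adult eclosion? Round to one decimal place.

34.8 days

egg: 89 / (25.8 − 13.0) = 89 / 12.8 = 6.953 d.
larval: 189 / (25.8 − 12.4) = 189 / 13.4 = 14.104 d.
pupal: 183 / (25.8 − 12.5) = 183 / 13.3 = 13.759 d.
Sum = 34.817 ≈ 34.8 days.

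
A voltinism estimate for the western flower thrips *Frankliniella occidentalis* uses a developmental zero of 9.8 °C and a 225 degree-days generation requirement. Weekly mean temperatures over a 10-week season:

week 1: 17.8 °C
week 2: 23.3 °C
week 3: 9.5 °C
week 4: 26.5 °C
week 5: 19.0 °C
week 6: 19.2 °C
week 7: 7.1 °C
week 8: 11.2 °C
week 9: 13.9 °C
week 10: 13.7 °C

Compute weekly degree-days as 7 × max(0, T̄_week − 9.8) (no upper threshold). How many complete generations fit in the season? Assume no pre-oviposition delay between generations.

2 generations

Weekly DD (7 × max(0, T̄ − 9.8)): 56.0, 94.5, 0.0, 116.9, 64.4, 65.8, 0.0, 9.8, 28.7, 27.3.
Season total = 463.4 DD.
Complete generations = ⌊463.4 / 225⌋ = 2.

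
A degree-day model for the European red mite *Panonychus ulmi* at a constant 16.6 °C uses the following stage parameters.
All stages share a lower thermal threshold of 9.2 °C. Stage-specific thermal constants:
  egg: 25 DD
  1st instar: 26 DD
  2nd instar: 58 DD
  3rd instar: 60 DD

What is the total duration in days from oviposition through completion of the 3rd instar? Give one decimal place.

Daily accumulation at 16.6 °C = 16.6 − 9.2 = 7.4 DD/day.
Total K = 25 + 26 + 58 + 60 = 169 DD.
Total duration = 169 / 7.4 = 22.838 ≈ 22.8 days.

22.8 days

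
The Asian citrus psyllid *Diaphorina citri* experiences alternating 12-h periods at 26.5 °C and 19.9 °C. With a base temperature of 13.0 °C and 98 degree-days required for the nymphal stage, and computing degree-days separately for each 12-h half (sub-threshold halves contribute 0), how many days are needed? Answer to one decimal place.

Day half: max(0, 26.5 − 13.0) × 0.5 = 13.5 × 0.5 = 6.75 DD.
Night half: max(0, 19.9 − 13.0) × 0.5 = 6.9 × 0.5 = 3.45 DD.
Per 24 h: 10.20 DD/day.
Duration = 98 / 10.20 = 9.608 ≈ 9.6 days.

9.6 days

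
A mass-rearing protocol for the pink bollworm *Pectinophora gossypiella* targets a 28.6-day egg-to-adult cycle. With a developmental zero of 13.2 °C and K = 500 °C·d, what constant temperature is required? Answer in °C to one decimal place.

30.7 °C

Required daily accumulation = 500 / 28.6 = 17.483 DD/day.
T = T_base + 17.483 = 13.2 + 17.483 = 30.683 ≈ 30.7 °C.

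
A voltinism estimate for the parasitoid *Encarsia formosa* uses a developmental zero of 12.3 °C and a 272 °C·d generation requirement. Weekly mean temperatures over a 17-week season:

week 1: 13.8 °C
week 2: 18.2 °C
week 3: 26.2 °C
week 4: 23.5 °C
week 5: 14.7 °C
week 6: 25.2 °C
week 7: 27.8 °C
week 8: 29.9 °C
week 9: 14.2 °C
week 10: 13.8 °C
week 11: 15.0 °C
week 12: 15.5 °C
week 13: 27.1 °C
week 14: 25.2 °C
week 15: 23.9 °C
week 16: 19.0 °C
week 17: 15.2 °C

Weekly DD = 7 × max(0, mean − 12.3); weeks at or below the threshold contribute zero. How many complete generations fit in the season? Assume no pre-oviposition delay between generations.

Weekly DD (7 × max(0, T̄ − 12.3)): 10.5, 41.3, 97.3, 78.4, 16.8, 90.3, 108.5, 123.2, 13.3, 10.5, 18.9, 22.4, 103.6, 90.3, 81.2, 46.9, 20.3.
Season total = 973.7 DD.
Complete generations = ⌊973.7 / 272⌋ = 3.

3 generations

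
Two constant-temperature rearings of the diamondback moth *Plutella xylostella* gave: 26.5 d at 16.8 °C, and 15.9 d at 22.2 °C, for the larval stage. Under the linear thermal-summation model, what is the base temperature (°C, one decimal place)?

Linear rate model ⇒ the product D·(T − T_b) is constant across temperatures.
26.5·(16.8 − T_b) = 15.9·(22.2 − T_b)
T_b = (26.5·16.8 − 15.9·22.2) / (26.5 − 15.9) = 92.22 / 10.6 = 8.700 °C ≈ 8.7 °C.

8.7 °C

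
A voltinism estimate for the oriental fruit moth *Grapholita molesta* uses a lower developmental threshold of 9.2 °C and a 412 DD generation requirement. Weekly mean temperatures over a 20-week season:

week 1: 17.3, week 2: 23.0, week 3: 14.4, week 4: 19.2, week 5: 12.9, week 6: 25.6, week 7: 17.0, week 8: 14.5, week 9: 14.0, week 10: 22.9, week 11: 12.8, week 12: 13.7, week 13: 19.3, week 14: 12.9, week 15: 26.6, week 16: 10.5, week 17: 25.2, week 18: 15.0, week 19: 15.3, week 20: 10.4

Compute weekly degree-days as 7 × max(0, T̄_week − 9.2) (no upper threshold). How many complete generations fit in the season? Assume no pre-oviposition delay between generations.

Weekly DD (7 × max(0, T̄ − 9.2)): 56.7, 96.6, 36.4, 70.0, 25.9, 114.8, 54.6, 37.1, 33.6, 95.9, 25.2, 31.5, 70.7, 25.9, 121.8, 9.1, 112.0, 40.6, 42.7, 8.4.
Season total = 1109.5 DD.
Complete generations = ⌊1109.5 / 412⌋ = 2.

2 generations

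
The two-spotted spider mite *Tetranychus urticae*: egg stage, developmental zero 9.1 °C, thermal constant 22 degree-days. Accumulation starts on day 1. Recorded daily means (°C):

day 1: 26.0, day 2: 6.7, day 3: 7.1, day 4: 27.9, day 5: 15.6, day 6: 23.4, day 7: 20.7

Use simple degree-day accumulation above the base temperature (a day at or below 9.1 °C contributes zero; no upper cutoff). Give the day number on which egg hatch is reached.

Daily DD above 9.1 °C: 16.9, 0.0, 0.0, 18.8, 6.5, 14.3, 11.6.
Cumulative: 16.9, 16.9, 16.9, 35.7, 42.2, 56.5, 68.1.
The total first reaches 22 DD on day 4.

day 4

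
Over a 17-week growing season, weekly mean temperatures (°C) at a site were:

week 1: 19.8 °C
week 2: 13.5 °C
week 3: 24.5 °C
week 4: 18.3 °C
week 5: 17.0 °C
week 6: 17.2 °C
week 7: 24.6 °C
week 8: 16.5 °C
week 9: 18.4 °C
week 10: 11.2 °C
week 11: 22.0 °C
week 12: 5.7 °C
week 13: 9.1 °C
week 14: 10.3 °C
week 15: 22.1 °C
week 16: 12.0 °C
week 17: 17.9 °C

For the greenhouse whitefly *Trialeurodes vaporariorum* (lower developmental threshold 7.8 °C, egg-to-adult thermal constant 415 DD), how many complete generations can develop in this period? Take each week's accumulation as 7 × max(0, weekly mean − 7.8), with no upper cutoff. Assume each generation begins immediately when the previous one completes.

Weekly DD (7 × max(0, T̄ − 7.8)): 84.0, 39.9, 116.9, 73.5, 64.4, 65.8, 117.6, 60.9, 74.2, 23.8, 99.4, 0.0, 9.1, 17.5, 100.1, 29.4, 70.7.
Season total = 1047.2 DD.
Complete generations = ⌊1047.2 / 415⌋ = 2.

2 generations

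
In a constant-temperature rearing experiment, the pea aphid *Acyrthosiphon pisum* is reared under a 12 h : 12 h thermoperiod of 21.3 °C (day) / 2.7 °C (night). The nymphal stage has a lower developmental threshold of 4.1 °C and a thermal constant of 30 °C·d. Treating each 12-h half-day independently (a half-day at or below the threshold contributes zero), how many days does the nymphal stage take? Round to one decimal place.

Day half: max(0, 21.3 − 4.1) × 0.5 = 17.2 × 0.5 = 8.60 DD.
Night half: max(0, 2.7 − 4.1) × 0.5 = 0.0 × 0.5 = 0.00 DD.
Per 24 h: 8.60 DD/day.
Duration = 30 / 8.60 = 3.488 ≈ 3.5 days.

3.5 days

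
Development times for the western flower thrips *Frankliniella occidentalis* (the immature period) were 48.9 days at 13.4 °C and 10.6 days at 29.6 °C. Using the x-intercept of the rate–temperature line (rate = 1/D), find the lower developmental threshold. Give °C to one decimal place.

Under the model K = D·(T − T_b), so D₁·(T₁ − T_b) = D₂·(T₂ − T_b).
48.9·(13.4 − T_b) = 10.6·(29.6 − T_b)
T_b = (48.9·13.4 − 10.6·29.6) / (48.9 − 10.6) = 341.50 / 38.3 = 8.916 °C ≈ 8.9 °C.

8.9 °C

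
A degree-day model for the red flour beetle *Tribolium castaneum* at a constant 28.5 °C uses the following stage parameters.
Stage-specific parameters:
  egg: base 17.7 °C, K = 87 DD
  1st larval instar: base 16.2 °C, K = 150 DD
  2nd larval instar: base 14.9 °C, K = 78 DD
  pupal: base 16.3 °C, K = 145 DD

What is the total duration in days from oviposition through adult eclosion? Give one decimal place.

egg: 87 / (28.5 − 17.7) = 87 / 10.8 = 8.056 d.
1st larval instar: 150 / (28.5 − 16.2) = 150 / 12.3 = 12.195 d.
2nd larval instar: 78 / (28.5 − 14.9) = 78 / 13.6 = 5.735 d.
pupal: 145 / (28.5 − 16.3) = 145 / 12.2 = 11.885 d.
Sum = 37.871 ≈ 37.9 days.

37.9 days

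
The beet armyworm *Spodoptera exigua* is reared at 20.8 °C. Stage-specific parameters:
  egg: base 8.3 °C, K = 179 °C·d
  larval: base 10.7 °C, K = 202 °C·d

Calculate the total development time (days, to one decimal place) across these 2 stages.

egg: 179 / (20.8 − 8.3) = 179 / 12.5 = 14.320 d.
larval: 202 / (20.8 − 10.7) = 202 / 10.1 = 20.000 d.
Sum = 34.320 ≈ 34.3 days.

34.3 days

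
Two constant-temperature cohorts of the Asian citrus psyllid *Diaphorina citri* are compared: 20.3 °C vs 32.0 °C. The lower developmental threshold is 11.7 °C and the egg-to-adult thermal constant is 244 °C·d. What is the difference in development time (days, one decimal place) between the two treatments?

16.4 days

At 20.3 °C: 244 / (20.3 − 11.7) = 244 / 8.6 = 28.372 d.
At 32.0 °C: 244 / (32.0 − 11.7) = 244 / 20.3 = 12.020 d.
Difference = |28.372 − 12.020| = 16.352 ≈ 16.4 days.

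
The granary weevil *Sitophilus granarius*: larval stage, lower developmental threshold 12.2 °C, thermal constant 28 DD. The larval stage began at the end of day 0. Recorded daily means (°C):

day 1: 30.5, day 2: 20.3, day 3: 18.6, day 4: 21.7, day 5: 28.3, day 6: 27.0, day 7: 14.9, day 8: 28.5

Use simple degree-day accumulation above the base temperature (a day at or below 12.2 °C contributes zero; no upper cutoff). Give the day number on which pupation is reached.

day 3

Daily DD above 12.2 °C: 18.3, 8.1, 6.4, 9.5, 16.1, 14.8, 2.7, 16.3.
Cumulative: 18.3, 26.4, 32.8, 42.3, 58.4, 73.2, 75.9, 92.2.
The total first reaches 28 DD on day 3.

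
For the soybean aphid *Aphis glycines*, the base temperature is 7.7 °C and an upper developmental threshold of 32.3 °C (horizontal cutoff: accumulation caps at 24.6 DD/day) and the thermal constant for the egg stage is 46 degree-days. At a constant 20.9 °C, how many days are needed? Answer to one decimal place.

3.5 days

Daily accumulation = 20.9 − 7.7 = 13.2 DD/day.
Duration = 46 / 13.2 = 3.485 ≈ 3.5 days.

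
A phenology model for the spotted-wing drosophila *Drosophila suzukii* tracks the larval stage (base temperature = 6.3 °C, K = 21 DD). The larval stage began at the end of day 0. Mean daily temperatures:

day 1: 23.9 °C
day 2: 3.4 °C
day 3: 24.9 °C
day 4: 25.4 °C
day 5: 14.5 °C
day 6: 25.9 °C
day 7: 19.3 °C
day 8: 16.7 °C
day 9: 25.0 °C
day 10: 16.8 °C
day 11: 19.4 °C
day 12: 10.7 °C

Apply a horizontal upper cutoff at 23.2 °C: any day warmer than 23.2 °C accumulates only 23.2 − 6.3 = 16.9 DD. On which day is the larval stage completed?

day 3

Daily DD above 6.3 °C (capped at 16.9): 16.9, 0.0, 16.9, 16.9, 8.2, 16.9, 13.0, 10.4, 16.9, 10.5, 13.1, 4.4.
Cumulative: 16.9, 16.9, 33.8, 50.7, 58.9, 75.8, 88.8, 99.2, 116.1, 126.6, 139.7, 144.1.
The total first reaches 21 DD on day 3.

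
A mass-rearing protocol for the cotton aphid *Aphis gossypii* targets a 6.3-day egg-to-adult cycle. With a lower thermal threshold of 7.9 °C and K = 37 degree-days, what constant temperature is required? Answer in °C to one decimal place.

Required daily accumulation = 37 / 6.3 = 5.873 DD/day.
T = T_base + 5.873 = 7.9 + 5.873 = 13.773 ≈ 13.8 °C.

13.8 °C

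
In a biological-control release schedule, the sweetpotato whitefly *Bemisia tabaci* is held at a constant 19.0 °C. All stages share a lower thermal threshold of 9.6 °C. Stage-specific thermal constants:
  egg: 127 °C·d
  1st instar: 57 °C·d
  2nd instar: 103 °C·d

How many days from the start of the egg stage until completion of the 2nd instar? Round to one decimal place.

30.5 days

Daily accumulation at 19.0 °C = 19.0 − 9.6 = 9.4 DD/day.
Total K = 127 + 57 + 103 = 287 DD.
Total duration = 287 / 9.4 = 30.532 ≈ 30.5 days.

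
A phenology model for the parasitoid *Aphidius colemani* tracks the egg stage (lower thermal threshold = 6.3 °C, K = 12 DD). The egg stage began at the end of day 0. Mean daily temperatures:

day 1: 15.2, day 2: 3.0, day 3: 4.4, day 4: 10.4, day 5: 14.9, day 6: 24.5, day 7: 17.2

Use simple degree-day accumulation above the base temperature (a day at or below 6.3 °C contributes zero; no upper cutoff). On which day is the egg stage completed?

day 4

Daily DD above 6.3 °C: 8.9, 0.0, 0.0, 4.1, 8.6, 18.2, 10.9.
Cumulative: 8.9, 8.9, 8.9, 13.0, 21.6, 39.8, 50.7.
The total first reaches 12 DD on day 4.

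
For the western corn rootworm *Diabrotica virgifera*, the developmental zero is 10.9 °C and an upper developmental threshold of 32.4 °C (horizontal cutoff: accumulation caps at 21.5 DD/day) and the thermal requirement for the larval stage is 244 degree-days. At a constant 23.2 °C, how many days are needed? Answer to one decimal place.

19.8 days

Daily accumulation = 23.2 − 10.9 = 12.3 DD/day.
Duration = 244 / 12.3 = 19.837 ≈ 19.8 days.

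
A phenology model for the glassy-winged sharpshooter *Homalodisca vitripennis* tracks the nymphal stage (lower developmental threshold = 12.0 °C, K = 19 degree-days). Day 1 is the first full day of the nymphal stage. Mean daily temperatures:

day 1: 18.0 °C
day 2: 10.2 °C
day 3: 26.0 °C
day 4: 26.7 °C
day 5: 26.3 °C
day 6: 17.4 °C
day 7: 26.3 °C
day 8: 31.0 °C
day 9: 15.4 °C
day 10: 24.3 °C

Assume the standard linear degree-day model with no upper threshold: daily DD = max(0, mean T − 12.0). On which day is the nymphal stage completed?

day 3

Daily DD above 12.0 °C: 6.0, 0.0, 14.0, 14.7, 14.3, 5.4, 14.3, 19.0, 3.4, 12.3.
Cumulative: 6.0, 6.0, 20.0, 34.7, 49.0, 54.4, 68.7, 87.7, 91.1, 103.4.
The total first reaches 19 DD on day 3.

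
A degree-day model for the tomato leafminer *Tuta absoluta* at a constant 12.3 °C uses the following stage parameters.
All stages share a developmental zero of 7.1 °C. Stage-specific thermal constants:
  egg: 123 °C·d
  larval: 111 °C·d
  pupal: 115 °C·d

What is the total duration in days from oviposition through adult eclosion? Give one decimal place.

Daily accumulation at 12.3 °C = 12.3 − 7.1 = 5.2 DD/day.
Total K = 123 + 111 + 115 = 349 DD.
Total duration = 349 / 5.2 = 67.115 ≈ 67.1 days.

67.1 days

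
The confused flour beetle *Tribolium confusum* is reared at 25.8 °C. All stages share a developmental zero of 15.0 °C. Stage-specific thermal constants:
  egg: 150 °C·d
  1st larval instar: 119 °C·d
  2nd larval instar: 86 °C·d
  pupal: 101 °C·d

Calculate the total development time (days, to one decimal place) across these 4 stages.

42.2 days

Daily accumulation at 25.8 °C = 25.8 − 15.0 = 10.8 DD/day.
Total K = 150 + 119 + 86 + 101 = 456 DD.
Total duration = 456 / 10.8 = 42.222 ≈ 42.2 days.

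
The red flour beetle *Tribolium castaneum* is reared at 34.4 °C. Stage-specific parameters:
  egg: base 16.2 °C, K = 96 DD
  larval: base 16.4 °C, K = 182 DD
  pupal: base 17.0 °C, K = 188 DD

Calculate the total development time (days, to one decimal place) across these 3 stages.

egg: 96 / (34.4 − 16.2) = 96 / 18.2 = 5.275 d.
larval: 182 / (34.4 − 16.4) = 182 / 18.0 = 10.111 d.
pupal: 188 / (34.4 − 17.0) = 188 / 17.4 = 10.805 d.
Sum = 26.190 ≈ 26.2 days.

26.2 days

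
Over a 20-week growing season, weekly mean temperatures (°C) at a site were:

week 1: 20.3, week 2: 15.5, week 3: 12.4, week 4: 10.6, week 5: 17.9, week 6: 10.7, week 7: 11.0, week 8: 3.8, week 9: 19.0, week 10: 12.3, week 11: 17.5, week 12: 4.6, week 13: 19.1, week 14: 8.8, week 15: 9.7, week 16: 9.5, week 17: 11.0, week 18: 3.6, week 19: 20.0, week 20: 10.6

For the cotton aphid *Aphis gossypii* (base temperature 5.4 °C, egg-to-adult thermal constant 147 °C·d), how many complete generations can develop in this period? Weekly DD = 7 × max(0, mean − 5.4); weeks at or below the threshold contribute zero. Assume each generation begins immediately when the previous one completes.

6 generations

Weekly DD (7 × max(0, T̄ − 5.4)): 104.3, 70.7, 49.0, 36.4, 87.5, 37.1, 39.2, 0.0, 95.2, 48.3, 84.7, 0.0, 95.9, 23.8, 30.1, 28.7, 39.2, 0.0, 102.2, 36.4.
Season total = 1008.7 DD.
Complete generations = ⌊1008.7 / 147⌋ = 6.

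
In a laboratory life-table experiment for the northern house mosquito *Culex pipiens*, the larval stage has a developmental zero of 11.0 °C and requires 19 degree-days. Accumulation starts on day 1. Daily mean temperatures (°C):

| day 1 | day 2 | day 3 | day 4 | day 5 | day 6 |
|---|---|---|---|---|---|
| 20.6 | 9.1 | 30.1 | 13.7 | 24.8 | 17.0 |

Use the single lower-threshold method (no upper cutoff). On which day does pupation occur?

Daily DD above 11.0 °C: 9.6, 0.0, 19.1, 2.7, 13.8, 6.0.
Cumulative: 9.6, 9.6, 28.7, 31.4, 45.2, 51.2.
The total first reaches 19 DD on day 3.

day 3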